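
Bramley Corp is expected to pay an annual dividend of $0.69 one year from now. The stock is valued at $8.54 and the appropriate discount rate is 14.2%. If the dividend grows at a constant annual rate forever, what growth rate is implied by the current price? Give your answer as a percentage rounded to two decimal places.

6.12%

P = D₁/(r−g) ⇒ g = r − D₁/P = 0.142 − $0.69/$8.54 = 0.061204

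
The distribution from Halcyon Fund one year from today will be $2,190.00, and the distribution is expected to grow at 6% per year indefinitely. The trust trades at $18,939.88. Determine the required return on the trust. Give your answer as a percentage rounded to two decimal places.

P = D₁/(r − g) ⇒ r = D₁/P + g = $2,190.0000/$18,939.88 + 0.06 = 0.115629 + 0.06 = 0.175629

17.56%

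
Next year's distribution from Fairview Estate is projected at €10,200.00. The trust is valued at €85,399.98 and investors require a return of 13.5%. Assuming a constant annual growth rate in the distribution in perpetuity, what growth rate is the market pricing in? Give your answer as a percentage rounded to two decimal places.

P = D₁/(r−g) ⇒ g = r − D₁/P = 0.135 − €10,200.00/€85,399.98 = 0.015562

1.56%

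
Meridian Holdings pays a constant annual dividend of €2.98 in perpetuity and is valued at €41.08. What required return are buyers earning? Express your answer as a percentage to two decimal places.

7.25%

P = C/r ⇒ r = C/P = €2.98/€41.08 = 0.072541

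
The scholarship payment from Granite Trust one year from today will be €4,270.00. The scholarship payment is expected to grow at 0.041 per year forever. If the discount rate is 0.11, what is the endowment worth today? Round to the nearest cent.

Growing perpetuity: P = D₁ / (r − g) = €4,270.0000 / (0.11 − 0.041) = €61,884.06

€61884.06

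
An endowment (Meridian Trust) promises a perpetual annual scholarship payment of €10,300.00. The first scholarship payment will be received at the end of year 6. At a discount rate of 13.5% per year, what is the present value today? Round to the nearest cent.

€40506.45

Value at end of year 5: C / r = €10,300.00 / 0.135 = €76,296.2963
Discount to today: PV = €76,296.2963 / (1 + 0.135)^5 = €76,296.2963 / 1.883559 = €40,506.45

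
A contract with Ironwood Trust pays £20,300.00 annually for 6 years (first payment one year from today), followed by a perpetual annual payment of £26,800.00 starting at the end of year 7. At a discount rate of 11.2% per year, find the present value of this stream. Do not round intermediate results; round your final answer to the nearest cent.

PV of 6-year annuity: £20,300.00 × [1 − (1+0.112)^−6] / 0.112 = 85387.38059
Perpetuity value at year 6: £26,800.00 / 0.112 = 239285.71429
PV of perpetuity: 239285.71429 / (1+0.112)^6 = 126557.54681
Total PV = 85387.38059 + 126557.54681 = 211944.92740

£211944.93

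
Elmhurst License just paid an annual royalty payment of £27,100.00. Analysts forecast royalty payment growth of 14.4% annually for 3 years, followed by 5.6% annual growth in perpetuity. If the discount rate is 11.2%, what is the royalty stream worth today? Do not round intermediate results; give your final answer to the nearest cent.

£642497.44

D_1 = 31002.40000
D_2 = 35466.74560
D_3 = 40573.95697
Terminal value at year 3: TV = D_3×(1+g_2)/(r−g_2) = 42846.09856/0.056 = 765108.90279
P_0 = D_1/(1+r)^1 + D_2/(1+r)^2 + D_3/(1+r)^3 + TV/(1+r)^3
    = 27879.85612 + 28682.15413 + 29507.53986 + 556427.89456 = 642497.44468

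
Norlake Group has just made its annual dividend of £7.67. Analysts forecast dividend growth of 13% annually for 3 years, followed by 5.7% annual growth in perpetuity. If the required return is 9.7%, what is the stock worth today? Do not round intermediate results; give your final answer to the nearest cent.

D_1 = 8.66710
D_2 = 9.79382
D_3 = 11.06702
Terminal value at year 3: TV = D_3×(1+g_2)/(r−g_2) = 11.69784/0.04 = 292.44600
P_0 = D_1/(1+r)^1 + D_2/(1+r)^2 + D_3/(1+r)^3 + TV/(1+r)^3
    = 7.90073 + 8.13840 + 8.38322 + 221.52656 = 245.94891

£245.95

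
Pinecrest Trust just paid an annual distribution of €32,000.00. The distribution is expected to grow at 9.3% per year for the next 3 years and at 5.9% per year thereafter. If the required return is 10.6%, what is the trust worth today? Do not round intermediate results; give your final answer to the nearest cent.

€789655.00

D_1 = 34976.00000
D_2 = 38228.76800
D_3 = 41784.04342
Terminal value at year 3: TV = D_3×(1+g_2)/(r−g_2) = 44249.30199/0.047 = 941474.51034
P_0 = D_1/(1+r)^1 + D_2/(1+r)^2 + D_3/(1+r)^3 + TV/(1+r)^3
    = 31623.86980 + 31252.16066 + 30884.82062 + 695894.14968 = 789655.00076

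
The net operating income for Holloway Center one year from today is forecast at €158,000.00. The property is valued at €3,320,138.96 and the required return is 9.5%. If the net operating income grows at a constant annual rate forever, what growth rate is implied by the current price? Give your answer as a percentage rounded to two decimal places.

P = D₁/(r−g) ⇒ g = r − D₁/P = 0.095 − €158,000.00/€3,320,138.96 = 0.047412

4.74%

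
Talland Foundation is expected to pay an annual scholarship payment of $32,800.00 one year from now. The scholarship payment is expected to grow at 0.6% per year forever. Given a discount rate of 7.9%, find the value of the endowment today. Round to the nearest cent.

Growing perpetuity: P = D₁ / (r − g) = $32,800.0000 / (0.079 − 0.006) = $449,315.07

$449315.07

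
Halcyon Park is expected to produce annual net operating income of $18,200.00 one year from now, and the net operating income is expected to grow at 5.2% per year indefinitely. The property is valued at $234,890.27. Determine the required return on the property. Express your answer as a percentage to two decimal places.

12.95%

P = D₁/(r − g) ⇒ r = D₁/P + g = $18,200.0000/$234,890.27 + 0.052 = 0.077483 + 0.052 = 0.129483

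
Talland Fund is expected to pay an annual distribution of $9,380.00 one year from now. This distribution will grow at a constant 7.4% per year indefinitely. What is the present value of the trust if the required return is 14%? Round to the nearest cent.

$142121.21

Growing perpetuity: P = D₁ / (r − g) = $9,380.0000 / (0.14 − 0.074) = $142,121.21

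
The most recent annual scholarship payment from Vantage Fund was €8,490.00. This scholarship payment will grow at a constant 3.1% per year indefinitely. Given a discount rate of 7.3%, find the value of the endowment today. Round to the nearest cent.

D₁ = D₀ × (1 + g) = €8,490.00 × 1.031 = €8,753.1900
Growing perpetuity: P = D₁ / (r − g) = €8,753.1900 / (0.073 − 0.031) = €208,409.29

€208409.29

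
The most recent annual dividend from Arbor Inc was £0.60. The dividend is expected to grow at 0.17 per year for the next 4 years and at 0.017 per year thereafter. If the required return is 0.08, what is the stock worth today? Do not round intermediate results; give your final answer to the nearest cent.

D_1 = 0.70200
D_2 = 0.82134
D_3 = 0.96097
D_4 = 1.12433
Terminal value at year 4: TV = D_4×(1+g_2)/(r−g_2) = 1.14345/0.063 = 18.14994
P_0 = D_1/(1+r)^1 + D_2/(1+r)^2 + D_3/(1+r)^3 + D_4/(1+r)^4 + TV/(1+r)^4
    = 0.65000 + 0.70417 + 0.76285 + 0.82642 + 13.34074 = 16.28418

£16.28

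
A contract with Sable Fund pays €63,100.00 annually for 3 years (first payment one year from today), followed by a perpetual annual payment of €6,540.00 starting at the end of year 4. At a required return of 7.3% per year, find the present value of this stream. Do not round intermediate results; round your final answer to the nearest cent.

PV of 3-year annuity: €63,100.00 × [1 − (1+0.073)^−3] / 0.073 = 164690.87719
Perpetuity value at year 3: €6,540.00 / 0.073 = 89589.04110
PV of perpetuity: 89589.04110 / (1+0.073)^3 = 72519.65382
Total PV = 164690.87719 + 72519.65382 = 237210.53102

€237210.53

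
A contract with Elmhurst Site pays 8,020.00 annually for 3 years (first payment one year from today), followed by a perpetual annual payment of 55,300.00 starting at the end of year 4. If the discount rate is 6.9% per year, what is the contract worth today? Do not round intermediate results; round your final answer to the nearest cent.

677144.57

PV of 3-year annuity: 8,020.00 × [1 − (1+0.069)^−3] / 0.069 = 21085.52762
Perpetuity value at year 3: 55,300.00 / 0.069 = 801449.27536
PV of perpetuity: 801449.27536 / (1+0.069)^3 = 656059.04124
Total PV = 21085.52762 + 656059.04124 = 677144.56886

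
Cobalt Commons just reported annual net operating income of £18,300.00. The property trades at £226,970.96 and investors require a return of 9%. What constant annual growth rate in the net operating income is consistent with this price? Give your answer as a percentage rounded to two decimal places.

P = D₀(1+g)/(r−g) ⇒ P(r−g) = D₀(1+g) ⇒ g(P+D₀) = P·r − D₀
g = (P·r − D₀)/(P + D₀) = (£226,970.96×0.09 − £18,300.00) / (£226,970.96 + £18,300.00) = 0.008674

0.87%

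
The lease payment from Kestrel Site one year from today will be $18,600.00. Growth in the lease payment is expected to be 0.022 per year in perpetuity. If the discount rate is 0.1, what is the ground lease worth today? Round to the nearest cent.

Growing perpetuity: P = D₁ / (r − g) = $18,600.0000 / (0.1 − 0.022) = $238,461.54

$238461.54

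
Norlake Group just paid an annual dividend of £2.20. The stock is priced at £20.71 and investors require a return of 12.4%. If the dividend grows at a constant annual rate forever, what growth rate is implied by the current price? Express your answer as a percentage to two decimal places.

1.61%

P = D₀(1+g)/(r−g) ⇒ P(r−g) = D₀(1+g) ⇒ g(P+D₀) = P·r − D₀
g = (P·r − D₀)/(P + D₀) = (£20.71×0.124 − £2.20) / (£20.71 + £2.20) = 0.016065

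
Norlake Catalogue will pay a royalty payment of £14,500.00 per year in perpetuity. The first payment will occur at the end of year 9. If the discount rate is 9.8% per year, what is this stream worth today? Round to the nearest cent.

Value at end of year 8: C / r = £14,500.00 / 0.098 = £147,959.1837
Discount to today: PV = £147,959.1837 / (1 + 0.098)^8 = £147,959.1837 / 2.112607 = £70,036.30

£70036.30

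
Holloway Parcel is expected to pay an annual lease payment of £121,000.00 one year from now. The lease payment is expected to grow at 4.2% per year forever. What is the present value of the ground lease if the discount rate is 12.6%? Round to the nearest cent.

Growing perpetuity: P = D₁ / (r − g) = £121,000.0000 / (0.126 − 0.042) = £1,440,476.19

£1440476.19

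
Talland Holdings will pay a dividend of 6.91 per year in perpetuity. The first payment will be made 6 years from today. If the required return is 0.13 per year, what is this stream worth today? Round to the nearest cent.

28.85

Value at end of year 5: C / r = 6.91 / 0.13 = 53.1538
Discount to today: PV = 53.1538 / (1 + 0.13)^5 = 53.1538 / 1.842435 = 28.85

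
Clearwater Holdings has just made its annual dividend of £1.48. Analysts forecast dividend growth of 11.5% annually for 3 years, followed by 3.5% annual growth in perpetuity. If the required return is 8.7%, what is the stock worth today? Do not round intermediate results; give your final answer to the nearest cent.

£36.47

D_1 = 1.65020
D_2 = 1.83997
D_3 = 2.05157
Terminal value at year 3: TV = D_3×(1+g_2)/(r−g_2) = 2.12337/0.052 = 40.83413
P_0 = D_1/(1+r)^1 + D_2/(1+r)^2 + D_3/(1+r)^3 + TV/(1+r)^3
    = 1.51812 + 1.55723 + 1.59734 + 31.79323 = 36.46593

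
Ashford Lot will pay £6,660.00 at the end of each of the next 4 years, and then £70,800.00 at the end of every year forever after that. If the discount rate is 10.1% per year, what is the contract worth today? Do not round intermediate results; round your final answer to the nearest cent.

£498114.27

PV of 4-year annuity: £6,660.00 × [1 − (1+0.101)^−4] / 0.101 = 21065.68520
Perpetuity value at year 4: £70,800.00 / 0.101 = 700990.09901
PV of perpetuity: 700990.09901 / (1+0.101)^4 = 477048.58063
Total PV = 21065.68520 + 477048.58063 = 498114.26583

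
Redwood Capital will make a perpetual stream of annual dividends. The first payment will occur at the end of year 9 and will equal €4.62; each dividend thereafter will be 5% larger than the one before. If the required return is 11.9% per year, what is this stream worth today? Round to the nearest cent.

€27.24

Value at end of year 8: C₁ / (r − g) = €4.62 / (0.119 − 0.05) = €66.9565
Discount to today: PV = €66.9565 / (1 + 0.119)^8 = €66.9565 / 2.458333 = €27.24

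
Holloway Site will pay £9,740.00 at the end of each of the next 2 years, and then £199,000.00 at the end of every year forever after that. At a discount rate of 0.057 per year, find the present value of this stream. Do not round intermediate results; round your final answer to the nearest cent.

PV of 2-year annuity: £9,740.00 × [1 − (1+0.057)^−2] / 0.057 = 17932.60052
Perpetuity value at year 2: £199,000.00 / 0.057 = 3491228.07018
PV of perpetuity: 3491228.07018 / (1+0.057)^2 = 3124843.31619
Total PV = 17932.60052 + 3124843.31619 = 3142775.91672

£3142775.92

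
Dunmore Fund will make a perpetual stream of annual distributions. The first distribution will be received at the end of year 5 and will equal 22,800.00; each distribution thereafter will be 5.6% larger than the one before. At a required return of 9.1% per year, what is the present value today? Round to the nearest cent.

Value at end of year 4: C₁ / (r − g) = 22,800.00 / (0.091 − 0.056) = 651,428.5714
Discount to today: PV = 651,428.5714 / (1 + 0.091)^4 = 651,428.5714 / 1.416769 = 459,798.76

459798.76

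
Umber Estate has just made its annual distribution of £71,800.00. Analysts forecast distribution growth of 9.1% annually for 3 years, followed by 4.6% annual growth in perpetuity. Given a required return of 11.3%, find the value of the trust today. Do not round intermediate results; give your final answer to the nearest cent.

£1262768.16

D_1 = 78333.80000
D_2 = 85462.17580
D_3 = 93239.23380
Terminal value at year 3: TV = D_3×(1+g_2)/(r−g_2) = 97528.23855/0.067 = 1455645.35153
P_0 = D_1/(1+r)^1 + D_2/(1+r)^2 + D_3/(1+r)^3 + TV/(1+r)^3
    = 70380.77269 + 68989.59838 + 67625.92258 + 1055771.86602 = 1262768.15967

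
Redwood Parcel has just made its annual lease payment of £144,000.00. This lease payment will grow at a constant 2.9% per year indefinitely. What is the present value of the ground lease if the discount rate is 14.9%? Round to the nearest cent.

£1234800.00

D₁ = D₀ × (1 + g) = £144,000.00 × 1.029 = £148,176.0000
Growing perpetuity: P = D₁ / (r − g) = £148,176.0000 / (0.149 − 0.029) = £1,234,800.00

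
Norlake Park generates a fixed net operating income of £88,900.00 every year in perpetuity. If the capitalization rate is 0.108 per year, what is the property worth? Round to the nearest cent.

£823148.15

Level perpetuity: PV = C / r = £88,900.00 / 0.108 = £823,148.15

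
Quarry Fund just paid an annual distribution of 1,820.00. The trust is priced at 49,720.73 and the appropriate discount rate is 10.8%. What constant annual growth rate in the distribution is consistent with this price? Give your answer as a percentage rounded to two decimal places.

6.89%

P = D₀(1+g)/(r−g) ⇒ P(r−g) = D₀(1+g) ⇒ g(P+D₀) = P·r − D₀
g = (P·r − D₀)/(P + D₀) = (49,720.73×0.108 − 1,820.00) / (49,720.73 + 1,820.00) = 0.068874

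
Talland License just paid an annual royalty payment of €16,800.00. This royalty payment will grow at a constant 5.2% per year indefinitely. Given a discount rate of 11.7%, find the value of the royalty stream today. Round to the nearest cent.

€271901.54

D₁ = D₀ × (1 + g) = €16,800.00 × 1.052 = €17,673.6000
Growing perpetuity: P = D₁ / (r − g) = €17,673.6000 / (0.117 − 0.052) = €271,901.54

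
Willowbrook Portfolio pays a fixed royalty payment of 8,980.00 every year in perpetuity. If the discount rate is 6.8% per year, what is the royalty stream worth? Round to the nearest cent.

Level perpetuity: PV = C / r = 8,980.00 / 0.068 = 132,058.82

132058.82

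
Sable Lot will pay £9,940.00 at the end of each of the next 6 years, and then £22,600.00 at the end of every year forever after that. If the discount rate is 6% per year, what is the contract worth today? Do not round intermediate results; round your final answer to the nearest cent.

PV of 6-year annuity: £9,940.00 × [1 − (1+0.06)^−6] / 0.06 = 48878.20380
Perpetuity value at year 6: £22,600.00 / 0.06 = 376666.66667
PV of perpetuity: 376666.66667 / (1+0.06)^6 = 265535.13690
Total PV = 48878.20380 + 265535.13690 = 314413.34070

£314413.34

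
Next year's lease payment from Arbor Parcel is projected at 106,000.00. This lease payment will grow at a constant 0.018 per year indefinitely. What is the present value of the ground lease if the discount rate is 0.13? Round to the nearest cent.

946428.57

Growing perpetuity: P = D₁ / (r − g) = 106,000.0000 / (0.13 − 0.018) = 946,428.57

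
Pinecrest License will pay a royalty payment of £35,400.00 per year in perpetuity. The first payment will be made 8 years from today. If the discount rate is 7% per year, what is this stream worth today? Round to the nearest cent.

Value at end of year 7: C / r = £35,400.00 / 0.07 = £505,714.2857
Discount to today: PV = £505,714.2857 / (1 + 0.07)^7 = £505,714.2857 / 1.605781 = £314,933.44

£314933.44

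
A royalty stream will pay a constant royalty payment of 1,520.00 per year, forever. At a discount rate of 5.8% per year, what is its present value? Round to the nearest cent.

Level perpetuity: PV = C / r = 1,520.00 / 0.058 = 26,206.90

26206.90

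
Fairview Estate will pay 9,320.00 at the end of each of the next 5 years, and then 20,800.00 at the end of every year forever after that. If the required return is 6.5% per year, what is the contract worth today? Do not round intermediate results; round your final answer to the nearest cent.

PV of 5-year annuity: 9,320.00 × [1 − (1+0.065)^−5] / 0.065 = 38730.93236
Perpetuity value at year 5: 20,800.00 / 0.065 = 320000.00000
PV of perpetuity: 320000.00000 / (1+0.065)^5 = 233561.86769
Total PV = 38730.93236 + 233561.86769 = 272292.80005

272292.80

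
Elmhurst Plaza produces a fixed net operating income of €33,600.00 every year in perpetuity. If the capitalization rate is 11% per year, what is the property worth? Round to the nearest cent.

Level perpetuity: PV = C / r = €33,600.00 / 0.11 = €305,454.55

€305454.55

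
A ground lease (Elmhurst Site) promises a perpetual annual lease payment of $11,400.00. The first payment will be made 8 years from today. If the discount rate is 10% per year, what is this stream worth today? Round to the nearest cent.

$58500.03

Value at end of year 7: C / r = $11,400.00 / 0.1 = $114,000.0000
Discount to today: PV = $114,000.0000 / (1 + 0.1)^7 = $114,000.0000 / 1.948717 = $58,500.03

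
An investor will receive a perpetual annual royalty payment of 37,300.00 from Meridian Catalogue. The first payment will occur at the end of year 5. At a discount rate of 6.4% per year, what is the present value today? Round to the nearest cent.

Value at end of year 4: C / r = 37,300.00 / 0.064 = 582,812.5000
Discount to today: PV = 582,812.5000 / (1 + 0.064)^4 = 582,812.5000 / 1.281641 = 454,739.15

454739.15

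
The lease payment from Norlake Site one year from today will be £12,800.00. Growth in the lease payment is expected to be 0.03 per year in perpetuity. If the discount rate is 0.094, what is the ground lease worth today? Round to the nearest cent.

Growing perpetuity: P = D₁ / (r − g) = £12,800.0000 / (0.094 − 0.03) = £200,000.00

£200000.00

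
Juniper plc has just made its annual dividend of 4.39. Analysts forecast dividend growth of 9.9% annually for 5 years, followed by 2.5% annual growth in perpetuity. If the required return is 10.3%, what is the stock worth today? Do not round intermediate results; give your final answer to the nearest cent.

D_1 = 4.82461
D_2 = 5.30225
D_3 = 5.82717
D_4 = 6.40406
D_5 = 7.03806
Terminal value at year 5: TV = D_5×(1+g_2)/(r−g_2) = 7.21401/0.078 = 92.48733
P_0 = D_1/(1+r)^1 + D_2/(1+r)^2 + D_3/(1+r)^3 + D_4/(1+r)^4 + D_5/(1+r)^5 + TV/(1+r)^5
    = 4.37408 + 4.35822 + 4.34241 + 4.32666 + 4.31097 + 56.65062 = 78.36297

78.36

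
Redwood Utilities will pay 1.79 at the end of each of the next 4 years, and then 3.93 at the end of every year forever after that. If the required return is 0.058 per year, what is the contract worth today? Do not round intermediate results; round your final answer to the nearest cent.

60.31

PV of 4-year annuity: 1.79 × [1 − (1+0.058)^−4] / 0.058 = 6.23105
Perpetuity value at year 4: 3.93 / 0.058 = 67.75862
PV of perpetuity: 67.75862 / (1+0.058)^4 = 54.07816
Total PV = 6.23105 + 54.07816 = 60.30921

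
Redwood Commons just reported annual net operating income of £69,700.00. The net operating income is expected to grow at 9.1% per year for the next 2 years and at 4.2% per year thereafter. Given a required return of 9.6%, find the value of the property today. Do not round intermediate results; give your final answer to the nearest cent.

£1471155.91

D_1 = 76042.70000
D_2 = 82962.58570
Terminal value at year 2: TV = D_2×(1+g_2)/(r−g_2) = 86447.01430/0.054 = 1600870.63517
P_0 = D_1/(1+r)^1 + D_2/(1+r)^2 + TV/(1+r)^2
    = 69382.02555 + 69065.50171 + 1332708.38482 = 1471155.91207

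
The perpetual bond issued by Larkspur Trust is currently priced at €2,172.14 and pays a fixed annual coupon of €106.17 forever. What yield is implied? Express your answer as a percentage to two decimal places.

4.89%

P = C/r ⇒ r = C/P = €106.17/€2,172.14 = 0.048878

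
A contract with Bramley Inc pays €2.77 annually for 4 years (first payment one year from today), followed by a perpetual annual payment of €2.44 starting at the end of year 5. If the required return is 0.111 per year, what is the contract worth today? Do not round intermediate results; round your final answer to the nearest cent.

€23.00

PV of 4-year annuity: €2.77 × [1 − (1+0.111)^−4] / 0.111 = 8.57546
Perpetuity value at year 4: €2.44 / 0.111 = 21.98198
PV of perpetuity: 21.98198 / (1+0.111)^4 = 14.42815
Total PV = 8.57546 + 14.42815 = 23.00361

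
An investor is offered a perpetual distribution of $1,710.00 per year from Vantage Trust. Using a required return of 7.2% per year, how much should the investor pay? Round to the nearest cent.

Level perpetuity: PV = C / r = $1,710.00 / 0.072 = $23,750.00

$23750.00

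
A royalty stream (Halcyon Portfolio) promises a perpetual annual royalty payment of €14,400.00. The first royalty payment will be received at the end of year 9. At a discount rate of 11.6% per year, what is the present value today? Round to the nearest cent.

€51593.02

Value at end of year 8: C / r = €14,400.00 / 0.116 = €124,137.9310
Discount to today: PV = €124,137.9310 / (1 + 0.116)^8 = €124,137.9310 / 2.406099 = €51,593.02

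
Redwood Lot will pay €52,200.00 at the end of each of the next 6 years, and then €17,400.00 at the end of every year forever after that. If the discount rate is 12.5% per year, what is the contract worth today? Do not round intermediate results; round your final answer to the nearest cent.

€280273.58

PV of 6-year annuity: €52,200.00 × [1 − (1+0.125)^−6] / 0.125 = 211610.37105
Perpetuity value at year 6: €17,400.00 / 0.125 = 139200.00000
PV of perpetuity: 139200.00000 / (1+0.125)^6 = 68663.20965
Total PV = 211610.37105 + 68663.20965 = 280273.58070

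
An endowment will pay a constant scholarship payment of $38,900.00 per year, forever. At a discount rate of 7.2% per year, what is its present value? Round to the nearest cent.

Level perpetuity: PV = C / r = $38,900.00 / 0.072 = $540,277.78

$540277.78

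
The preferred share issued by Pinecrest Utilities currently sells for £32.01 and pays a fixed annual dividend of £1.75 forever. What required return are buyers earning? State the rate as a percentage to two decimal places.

P = C/r ⇒ r = C/P = £1.75/£32.01 = 0.054670

5.47%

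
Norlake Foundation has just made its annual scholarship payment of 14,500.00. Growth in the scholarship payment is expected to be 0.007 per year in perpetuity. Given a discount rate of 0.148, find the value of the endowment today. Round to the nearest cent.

103556.74

D₁ = D₀ × (1 + g) = 14,500.00 × 1.007 = 14,601.5000
Growing perpetuity: P = D₁ / (r − g) = 14,601.5000 / (0.148 − 0.007) = 103,556.74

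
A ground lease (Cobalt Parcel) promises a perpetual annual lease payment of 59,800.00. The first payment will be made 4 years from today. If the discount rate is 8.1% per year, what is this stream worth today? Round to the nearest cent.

Value at end of year 3: C / r = 59,800.00 / 0.081 = 738,271.6049
Discount to today: PV = 738,271.6049 / (1 + 0.081)^3 = 738,271.6049 / 1.263214 = 584,438.86

584438.86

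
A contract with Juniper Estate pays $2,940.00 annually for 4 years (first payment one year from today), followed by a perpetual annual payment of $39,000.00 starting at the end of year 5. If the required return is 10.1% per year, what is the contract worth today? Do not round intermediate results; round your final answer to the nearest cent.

PV of 4-year annuity: $2,940.00 × [1 − (1+0.101)^−4] / 0.101 = 9299.26644
Perpetuity value at year 4: $39,000.00 / 0.101 = 386138.61386
PV of perpetuity: 386138.61386 / (1+0.101)^4 = 262780.99780
Total PV = 9299.26644 + 262780.99780 = 272080.26424

$272080.26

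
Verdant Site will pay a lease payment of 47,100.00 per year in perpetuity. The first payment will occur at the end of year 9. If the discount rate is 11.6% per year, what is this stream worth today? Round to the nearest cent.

Value at end of year 8: C / r = 47,100.00 / 0.116 = 406,034.4828
Discount to today: PV = 406,034.4828 / (1 + 0.116)^8 = 406,034.4828 / 2.406099 = 168,752.17

168752.17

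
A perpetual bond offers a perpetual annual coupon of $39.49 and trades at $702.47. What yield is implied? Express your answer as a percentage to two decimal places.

P = C/r ⇒ r = C/P = $39.49/$702.47 = 0.056216

5.62%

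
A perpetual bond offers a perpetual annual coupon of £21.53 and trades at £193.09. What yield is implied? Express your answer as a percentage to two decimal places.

P = C/r ⇒ r = C/P = £21.53/£193.09 = 0.111502

11.15%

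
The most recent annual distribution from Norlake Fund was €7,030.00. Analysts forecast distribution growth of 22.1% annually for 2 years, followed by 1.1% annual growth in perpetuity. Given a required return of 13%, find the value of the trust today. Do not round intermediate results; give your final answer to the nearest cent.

D_1 = 8583.63000
D_2 = 10480.61223
Terminal value at year 2: TV = D_2×(1+g_2)/(r−g_2) = 10595.89896/0.119 = 89041.16777
P_0 = D_1/(1+r)^1 + D_2/(1+r)^2 + TV/(1+r)^2
    = 7596.13274 + 8207.85671 + 69732.29522 = 85536.28467

€85536.28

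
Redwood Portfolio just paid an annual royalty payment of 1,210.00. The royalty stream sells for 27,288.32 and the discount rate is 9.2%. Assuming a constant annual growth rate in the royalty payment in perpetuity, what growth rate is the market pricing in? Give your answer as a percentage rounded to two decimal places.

4.56%

P = D₀(1+g)/(r−g) ⇒ P(r−g) = D₀(1+g) ⇒ g(P+D₀) = P·r − D₀
g = (P·r − D₀)/(P + D₀) = (27,288.32×0.092 − 1,210.00) / (27,288.32 + 1,210.00) = 0.045635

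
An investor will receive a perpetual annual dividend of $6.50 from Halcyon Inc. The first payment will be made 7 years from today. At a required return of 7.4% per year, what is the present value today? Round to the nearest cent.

Value at end of year 6: C / r = $6.50 / 0.074 = $87.8378
Discount to today: PV = $87.8378 / (1 + 0.074)^6 = $87.8378 / 1.534708 = $57.23

$57.23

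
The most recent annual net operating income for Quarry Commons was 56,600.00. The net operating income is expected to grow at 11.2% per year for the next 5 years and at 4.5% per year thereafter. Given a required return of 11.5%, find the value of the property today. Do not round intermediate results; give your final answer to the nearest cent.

1114374.88

D_1 = 62939.20000
D_2 = 69988.39040
D_3 = 77827.09012
D_4 = 86543.72422
D_5 = 96236.62133
Terminal value at year 5: TV = D_5×(1+g_2)/(r−g_2) = 100567.26929/0.07 = 1436675.27559
P_0 = D_1/(1+r)^1 + D_2/(1+r)^2 + D_3/(1+r)^3 + D_4/(1+r)^4 + D_5/(1+r)^5 + TV/(1+r)^5
    = 56447.71300 + 56295.83575 + 56144.36713 + 55993.30606 + 55842.65142 + 833651.01050 = 1114374.88386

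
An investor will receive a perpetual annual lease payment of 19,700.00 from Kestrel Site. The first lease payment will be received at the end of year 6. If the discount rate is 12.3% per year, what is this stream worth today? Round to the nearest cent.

89673.13

Value at end of year 5: C / r = 19,700.00 / 0.123 = 160,162.6016
Discount to today: PV = 160,162.6016 / (1 + 0.123)^5 = 160,162.6016 / 1.786071 = 89,673.13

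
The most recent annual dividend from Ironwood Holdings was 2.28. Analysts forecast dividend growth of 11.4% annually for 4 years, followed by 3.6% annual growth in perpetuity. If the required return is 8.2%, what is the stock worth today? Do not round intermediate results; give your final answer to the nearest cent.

67.51

D_1 = 2.53992
D_2 = 2.82947
D_3 = 3.15203
D_4 = 3.51136
Terminal value at year 4: TV = D_4×(1+g_2)/(r−g_2) = 3.63777/0.046 = 79.08198
P_0 = D_1/(1+r)^1 + D_2/(1+r)^2 + D_3/(1+r)^3 + D_4/(1+r)^4 + TV/(1+r)^4
    = 2.34743 + 2.41686 + 2.48833 + 2.56193 + 57.69903 = 67.51357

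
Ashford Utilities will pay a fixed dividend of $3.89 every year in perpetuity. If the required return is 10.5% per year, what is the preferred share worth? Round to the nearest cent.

$37.05

Level perpetuity: PV = C / r = $3.89 / 0.105 = $37.05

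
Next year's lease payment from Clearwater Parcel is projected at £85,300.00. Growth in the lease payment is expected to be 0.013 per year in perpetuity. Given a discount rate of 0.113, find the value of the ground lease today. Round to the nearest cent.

£853000.00

Growing perpetuity: P = D₁ / (r − g) = £85,300.0000 / (0.113 − 0.013) = £853,000.00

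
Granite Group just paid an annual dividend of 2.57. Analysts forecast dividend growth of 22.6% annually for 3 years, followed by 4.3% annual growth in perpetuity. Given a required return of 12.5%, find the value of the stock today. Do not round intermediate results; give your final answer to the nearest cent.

D_1 = 3.15082
D_2 = 3.86291
D_3 = 4.73592
Terminal value at year 3: TV = D_3×(1+g_2)/(r−g_2) = 4.93957/0.082 = 60.23862
P_0 = D_1/(1+r)^1 + D_2/(1+r)^2 + D_3/(1+r)^3 + TV/(1+r)^3
    = 2.80073 + 3.05217 + 3.32619 + 42.30751 = 51.48660

51.49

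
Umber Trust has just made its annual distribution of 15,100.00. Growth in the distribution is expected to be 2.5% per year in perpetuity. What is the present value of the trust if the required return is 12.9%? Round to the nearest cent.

148822.12

D₁ = D₀ × (1 + g) = 15,100.00 × 1.025 = 15,477.5000
Growing perpetuity: P = D₁ / (r − g) = 15,477.5000 / (0.129 − 0.025) = 148,822.12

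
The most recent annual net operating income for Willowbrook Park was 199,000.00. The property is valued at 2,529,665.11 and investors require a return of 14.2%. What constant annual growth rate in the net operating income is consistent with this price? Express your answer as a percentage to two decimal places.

5.87%

P = D₀(1+g)/(r−g) ⇒ P(r−g) = D₀(1+g) ⇒ g(P+D₀) = P·r − D₀
g = (P·r − D₀)/(P + D₀) = (2,529,665.11×0.142 − 199,000.00) / (2,529,665.11 + 199,000.00) = 0.058715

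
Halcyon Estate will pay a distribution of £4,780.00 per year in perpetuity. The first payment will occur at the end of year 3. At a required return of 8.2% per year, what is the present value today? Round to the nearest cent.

Value at end of year 2: C / r = £4,780.00 / 0.082 = £58,292.6829
Discount to today: PV = £58,292.6829 / (1 + 0.082)^2 = £58,292.6829 / 1.170724 = £49,791.99

£49791.99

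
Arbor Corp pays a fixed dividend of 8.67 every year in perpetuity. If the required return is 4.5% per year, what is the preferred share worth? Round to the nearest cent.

192.67

Level perpetuity: PV = C / r = 8.67 / 0.045 = 192.67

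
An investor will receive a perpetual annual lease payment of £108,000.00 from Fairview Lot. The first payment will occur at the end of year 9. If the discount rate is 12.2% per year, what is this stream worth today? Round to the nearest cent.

Value at end of year 8: C / r = £108,000.00 / 0.122 = £885,245.9016
Discount to today: PV = £885,245.9016 / (1 + 0.122)^8 = £885,245.9016 / 2.511556 = £352,469.12

£352469.12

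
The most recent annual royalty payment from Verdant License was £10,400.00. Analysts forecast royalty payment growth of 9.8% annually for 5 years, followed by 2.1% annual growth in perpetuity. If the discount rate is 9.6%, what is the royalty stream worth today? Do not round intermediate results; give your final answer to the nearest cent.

£195160.53

D_1 = 11419.20000
D_2 = 12538.28160
D_3 = 13767.03320
D_4 = 15116.20245
D_5 = 16597.59029
Terminal value at year 5: TV = D_5×(1+g_2)/(r−g_2) = 16946.13969/0.075 = 225948.52915
P_0 = D_1/(1+r)^1 + D_2/(1+r)^2 + D_3/(1+r)^3 + D_4/(1+r)^4 + D_5/(1+r)^5 + TV/(1+r)^5
    = 10418.97810 + 10437.99084 + 10457.03826 + 10476.12045 + 10495.23746 + 142875.16594 = 195160.53106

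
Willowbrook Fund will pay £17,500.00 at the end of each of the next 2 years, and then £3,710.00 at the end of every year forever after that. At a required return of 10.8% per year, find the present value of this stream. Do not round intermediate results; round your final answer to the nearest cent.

PV of 2-year annuity: £17,500.00 × [1 − (1+0.108)^−2] / 0.108 = 30048.93847
Perpetuity value at year 2: £3,710.00 / 0.108 = 34351.85185
PV of perpetuity: 34351.85185 / (1+0.108)^2 = 27981.47690
Total PV = 30048.93847 + 27981.47690 = 58030.41537

£58030.42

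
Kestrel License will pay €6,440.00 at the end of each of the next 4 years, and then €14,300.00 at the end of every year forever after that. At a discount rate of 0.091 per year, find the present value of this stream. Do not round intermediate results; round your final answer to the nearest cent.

PV of 4-year annuity: €6,440.00 × [1 − (1+0.091)^−4] / 0.091 = 20818.08290
Perpetuity value at year 4: €14,300.00 / 0.091 = 157142.85714
PV of perpetuity: 157142.85714 / (1+0.091)^4 = 110916.36871
Total PV = 20818.08290 + 110916.36871 = 131734.45161

€131734.45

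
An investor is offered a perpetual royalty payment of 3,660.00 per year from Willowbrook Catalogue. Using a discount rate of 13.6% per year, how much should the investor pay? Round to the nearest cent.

26911.76

Level perpetuity: PV = C / r = 3,660.00 / 0.136 = 26,911.76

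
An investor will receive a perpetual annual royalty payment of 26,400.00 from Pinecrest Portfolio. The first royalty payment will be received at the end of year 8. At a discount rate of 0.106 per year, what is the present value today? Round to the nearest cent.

123030.33

Value at end of year 7: C / r = 26,400.00 / 0.106 = 249,056.6038
Discount to today: PV = 249,056.6038 / (1 + 0.106)^7 = 249,056.6038 / 2.024351 = 123,030.33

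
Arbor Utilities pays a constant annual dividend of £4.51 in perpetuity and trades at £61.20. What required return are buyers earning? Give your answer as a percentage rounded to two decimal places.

7.37%

P = C/r ⇒ r = C/P = £4.51/£61.20 = 0.073693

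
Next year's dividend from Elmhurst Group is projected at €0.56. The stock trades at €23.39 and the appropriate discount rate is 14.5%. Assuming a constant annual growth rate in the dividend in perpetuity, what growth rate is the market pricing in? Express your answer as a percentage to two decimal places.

12.11%

P = D₁/(r−g) ⇒ g = r − D₁/P = 0.145 − €0.56/€23.39 = 0.121058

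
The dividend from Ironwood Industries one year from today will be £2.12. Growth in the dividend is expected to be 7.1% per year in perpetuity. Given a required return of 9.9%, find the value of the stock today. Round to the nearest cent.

Growing perpetuity: P = D₁ / (r − g) = £2.1200 / (0.099 − 0.071) = £75.71

£75.71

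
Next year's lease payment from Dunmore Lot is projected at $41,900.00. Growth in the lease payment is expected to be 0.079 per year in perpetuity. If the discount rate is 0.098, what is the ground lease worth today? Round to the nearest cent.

$2205263.16

Growing perpetuity: P = D₁ / (r − g) = $41,900.0000 / (0.098 − 0.079) = $2,205,263.16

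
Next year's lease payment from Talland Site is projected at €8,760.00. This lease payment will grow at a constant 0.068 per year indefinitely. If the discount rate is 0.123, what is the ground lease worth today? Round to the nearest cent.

Growing perpetuity: P = D₁ / (r − g) = €8,760.0000 / (0.123 − 0.068) = €159,272.73

€159272.73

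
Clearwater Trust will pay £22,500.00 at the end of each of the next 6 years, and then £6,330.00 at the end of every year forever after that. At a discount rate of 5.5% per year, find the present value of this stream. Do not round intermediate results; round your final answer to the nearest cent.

PV of 6-year annuity: £22,500.00 × [1 − (1+0.055)^−6] / 0.055 = 112399.43194
Perpetuity value at year 6: £6,330.00 / 0.055 = 115090.90909
PV of perpetuity: 115090.90909 / (1+0.055)^6 = 83469.20224
Total PV = 112399.43194 + 83469.20224 = 195868.63418

£195868.63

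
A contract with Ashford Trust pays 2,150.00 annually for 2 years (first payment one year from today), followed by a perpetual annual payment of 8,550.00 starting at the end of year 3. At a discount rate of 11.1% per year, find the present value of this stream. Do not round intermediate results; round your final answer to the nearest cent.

PV of 2-year annuity: 2,150.00 × [1 − (1+0.111)^−2] / 0.111 = 3677.04187
Perpetuity value at year 2: 8,550.00 / 0.111 = 77027.02703
PV of perpetuity: 77027.02703 / (1+0.111)^2 = 62404.37214
Total PV = 3677.04187 + 62404.37214 = 66081.41401

66081.41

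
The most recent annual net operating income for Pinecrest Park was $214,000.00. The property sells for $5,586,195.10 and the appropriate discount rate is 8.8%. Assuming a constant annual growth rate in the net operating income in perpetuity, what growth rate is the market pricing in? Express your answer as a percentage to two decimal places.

P = D₀(1+g)/(r−g) ⇒ P(r−g) = D₀(1+g) ⇒ g(P+D₀) = P·r − D₀
g = (P·r − D₀)/(P + D₀) = ($5,586,195.10×0.088 − $214,000.00) / ($5,586,195.10 + $214,000.00) = 0.047858

4.79%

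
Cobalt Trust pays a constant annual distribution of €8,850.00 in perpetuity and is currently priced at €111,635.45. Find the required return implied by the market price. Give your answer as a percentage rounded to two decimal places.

P = C/r ⇒ r = C/P = €8,850.00/€111,635.45 = 0.079276

7.93%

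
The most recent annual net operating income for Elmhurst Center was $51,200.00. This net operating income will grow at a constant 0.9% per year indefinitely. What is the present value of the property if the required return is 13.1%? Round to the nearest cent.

$423449.18

D₁ = D₀ × (1 + g) = $51,200.00 × 1.009 = $51,660.8000
Growing perpetuity: P = D₁ / (r − g) = $51,660.8000 / (0.131 − 0.009) = $423,449.18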